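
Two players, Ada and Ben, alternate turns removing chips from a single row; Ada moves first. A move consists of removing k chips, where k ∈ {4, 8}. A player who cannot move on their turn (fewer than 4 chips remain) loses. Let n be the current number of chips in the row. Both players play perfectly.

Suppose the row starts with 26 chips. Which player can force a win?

Label each position W (a win for the player to move) or L (a loss). A position with no legal move is L; any other position is W exactly when some move reaches an L, and L when every move reaches a W.
n=0: no move → L
n=1: no move → L
n=2: no move → L
n=3: no move → L
n=4: →0(L), so W
n=5: →1(L), so W
n=6: →2(L), so W
n=7: →3(L), so W
n=8: →0(L), so W
n=9: →1(L), so W
n=10: →2(L), so W
n=11: →3(L), so W
n=12: →8(W), 4(W) — all W, so L
n=13: →9(W), 5(W) — all W, so L
n=14: →10(W), 6(W) — all W, so L
n=15: →11(W), 7(W) — all W, so L
n=16: →12(L), so W
n=17: →13(L), so W
n=18: →14(L), so W
n=19: →15(L), so W
n=20: →12(L), so W
n=21: →13(L), so W
n=22: →14(L), so W
n=23: →15(L), so W
n=24: →20(W), 16(W) — all W, so L
n=25: →21(W), 17(W) — all W, so L
n=26: →22(W), 18(W) — all W, so L
The starting position 26 is L: whatever Ada does, the opponent receives a W position.

Ben wins.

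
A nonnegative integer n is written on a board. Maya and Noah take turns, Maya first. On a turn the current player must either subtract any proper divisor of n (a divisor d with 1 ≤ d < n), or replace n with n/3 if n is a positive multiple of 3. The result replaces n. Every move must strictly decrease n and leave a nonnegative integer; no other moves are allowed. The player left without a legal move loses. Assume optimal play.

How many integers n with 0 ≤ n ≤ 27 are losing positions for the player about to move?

12

Use the standard recursion: the mover loses at a terminal position; elsewhere, the mover wins exactly when some move hands the opponent an L position.
n=0: no move → L
n=1: no move → L
n=2: reaches L-position 1 → W
n=3: reaches L-position 1 → W
n=4: only reaches 2(W), 3(W), all W → L
n=5: reaches L-position 4 → W
n=6: reaches L-position 4 → W
n=7: only reaches 6(W), which is W → L
n=8: reaches L-position 4 → W
n=9: only reaches 3(W), 6(W), 8(W), all W → L
n=10: reaches L-position 9 → W
n=11: only reaches 10(W), which is W → L
n=12: reaches L-position 4 → W
n=13: only reaches 12(W), which is W → L
n=14: reaches L-position 7 → W
n=15: only reaches 5(W), 10(W), 12(W), 14(W), all W → L
n=16: reaches L-position 15 → W
n=17: only reaches 16(W), which is W → L
n=18: reaches L-position 9 → W
n=19: only reaches 18(W), which is W → L
n=20: reaches L-position 15 → W
n=21: reaches L-position 7 → W
n=22: reaches L-position 11 → W
n=23: only reaches 22(W), which is W → L
n=24: reaches L-position 23 → W
n=25: only reaches 20(W), 24(W), all W → L
n=26: reaches L-position 13 → W
n=27: reaches L-position 9 → W
L entries with 0 ≤ n ≤ 27: n = 0, 1, 4, 7, 9, 11, 13, 15, 17, 19, 23, 25; that makes 12.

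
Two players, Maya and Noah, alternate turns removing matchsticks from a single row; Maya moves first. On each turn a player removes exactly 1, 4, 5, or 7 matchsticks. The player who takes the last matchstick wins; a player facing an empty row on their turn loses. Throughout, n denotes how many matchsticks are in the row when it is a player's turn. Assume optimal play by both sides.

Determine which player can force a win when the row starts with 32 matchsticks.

Build the W/L table. Terminal = L. A non-terminal position is W if it has a move to some L; otherwise it is L.
n=0: no move → L
n=1: →0(L), so W
n=2: →1(W) only, which is W, so L
n=3: →2(L), so W
n=4: →0(L), so W
n=5: →0(L), so W
n=6: →2(L), so W
n=7: →2(L), so W
n=8: →7(W), 4(W), 3(W), 1(W) — all W, so L
n=9: →8(L), so W
n=10: →9(W), 6(W), 5(W), 3(W) — all W, so L
n=11: →10(L), so W
n=12: →8(L), so W
n=13: →8(L), so W
n=14: →10(L), so W
n=15: →10(L), so W
n=16: →15(W), 12(W), 11(W), 9(W) — all W, so L
n=17: →16(L), so W
n=18: →17(W), 14(W), 13(W), 11(W) — all W, so L
n=19: →18(L), so W
n=20: →16(L), so W
n=21: →16(L), so W
n=22: →18(L), so W
n=23: →18(L), so W
n=24: →23(W), 20(W), 19(W), 17(W) — all W, so L
n=25: →24(L), so W
n=26: →25(W), 22(W), 21(W), 19(W) — all W, so L
n=27: →26(L), so W
n=28: →24(L), so W
n=29: →24(L), so W
n=30: →26(L), so W
n=31: →26(L), so W
n=32: →31(W), 28(W), 27(W), 25(W) — all W, so L
The starting position 32 is L: whatever Maya does, the opponent receives a W position.

Noah wins.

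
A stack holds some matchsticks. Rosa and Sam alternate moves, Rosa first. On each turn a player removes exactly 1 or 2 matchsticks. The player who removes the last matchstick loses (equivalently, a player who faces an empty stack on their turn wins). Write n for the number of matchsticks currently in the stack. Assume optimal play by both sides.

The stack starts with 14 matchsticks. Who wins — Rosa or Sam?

Rosa wins.

Use the standard recursion: the mover wins at a terminal position; elsewhere, the mover wins exactly when some move hands the opponent an L position.
n=0: no move; the opponent has just taken the last matchstick and therefore loses → W
n=1: L (sole option 0(W) is W)
n=2: W (go to 1, an L position)
n=3: W (go to 1, an L position)
n=4: L (options 3(W), 2(W) are all W)
n=5: W (go to 4, an L position)
n=6: W (go to 4, an L position)
n=7: L (options 6(W), 5(W) are all W)
n=8: W (go to 7, an L position)
n=9: W (go to 7, an L position)
n=10: L (options 9(W), 8(W) are all W)
n=11: W (go to 10, an L position)
n=12: W (go to 10, an L position)
n=13: L (options 12(W), 11(W) are all W)
n=14: W (go to 13, an L position)
The starting position 14 is W: Rosa should remove 1, leaving 13, handing over an L position.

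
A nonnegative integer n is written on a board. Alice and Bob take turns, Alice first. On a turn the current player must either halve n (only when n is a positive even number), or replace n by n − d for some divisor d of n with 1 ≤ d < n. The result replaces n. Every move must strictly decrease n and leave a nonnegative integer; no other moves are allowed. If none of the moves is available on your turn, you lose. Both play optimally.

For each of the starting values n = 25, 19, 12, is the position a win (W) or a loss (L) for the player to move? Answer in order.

25: L, 19: L, 12: W

Build the W/L table. Terminal = L. A non-terminal position is W if it has a move to some L; otherwise it is L.
n=0: no move → L
n=1: no move → L
n=2: W (go to 1, an L position)
n=3: L (sole option 2(W) is W)
n=4: W (go to 3, an L position)
n=5: L (sole option 4(W) is W)
n=6: W (go to 3, an L position)
n=7: L (sole option 6(W) is W)
n=8: W (go to 7, an L position)
n=9: L (options 6(W), 8(W) are all W)
n=10: W (go to 5, an L position)
n=11: L (sole option 10(W) is W)
n=12: W (go to 9, an L position)
n=13: L (sole option 12(W) is W)
n=14: W (go to 7, an L position)
n=15: L (options 10(W), 12(W), 14(W) are all W)
n=16: W (go to 15, an L position)
n=17: L (sole option 16(W) is W)
n=18: W (go to 9, an L position)
n=19: L (sole option 18(W) is W)
n=20: W (go to 15, an L position)
n=21: L (options 14(W), 18(W), 20(W) are all W)
n=22: W (go to 11, an L position)
n=23: L (sole option 22(W) is W)
n=24: W (go to 21, an L position)
n=25: L (options 20(W), 24(W) are all W)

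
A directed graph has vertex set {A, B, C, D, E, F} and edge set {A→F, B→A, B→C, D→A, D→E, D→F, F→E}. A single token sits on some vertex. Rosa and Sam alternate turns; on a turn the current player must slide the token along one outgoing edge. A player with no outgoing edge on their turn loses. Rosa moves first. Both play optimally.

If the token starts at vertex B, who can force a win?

Build the W/L table. Terminal = L. A non-terminal position is W if it has a move to some L; otherwise it is L.
Every edge goes from a vertex to one that appears earlier in the order E, C, F, A, D, B, so processing vertices in that order labels each vertex after all of its successors.
E: no outgoing edge → L
C: no outgoing edge → L
F: can move to E, which is L ⇒ W
A: the only move is to F(W), a W ⇒ L
D: can move to A, which is L ⇒ W
B: can move to A, which is L ⇒ W
From B Rosa can move to A, reaching an L position.

Rosa wins.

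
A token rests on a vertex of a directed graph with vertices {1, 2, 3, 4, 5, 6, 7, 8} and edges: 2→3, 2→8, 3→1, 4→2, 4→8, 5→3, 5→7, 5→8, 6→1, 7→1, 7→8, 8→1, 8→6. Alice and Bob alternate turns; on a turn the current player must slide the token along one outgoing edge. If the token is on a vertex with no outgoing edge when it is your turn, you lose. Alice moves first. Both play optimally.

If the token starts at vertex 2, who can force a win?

Positions with no move are L. A position that does have a move is losing for the player to move precisely when every available move leads to a winning position for the opponent. Fill in the labels:
Every edge goes from a vertex to one that appears earlier in the order 1, 6, 3, 8, 7, 5, 2, 4, so processing vertices in that order labels each vertex after all of its successors.
1: no outgoing edge → L
6: W (go to 1, an L position)
3: W (go to 1, an L position)
8: W (go to 1, an L position)
7: W (go to 1, an L position)
5: L (options 7(W), 8(W), 3(W) are all W)
2: L (options 8(W), 3(W) are all W)
4: W (go to 2, an L position)
The starting position 2 is L: whatever Alice does, the opponent receives a W position.

Bob wins.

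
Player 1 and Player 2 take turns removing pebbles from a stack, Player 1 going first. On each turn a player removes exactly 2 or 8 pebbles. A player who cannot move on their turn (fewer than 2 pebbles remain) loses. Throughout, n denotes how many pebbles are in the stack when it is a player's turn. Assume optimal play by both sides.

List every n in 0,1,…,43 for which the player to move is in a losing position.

Compute win/loss labels from the base case upward. A position with no move is L. Any other position is W if it can reach an L in one move, else L.
n=0: no move → L
n=1: no move → L
n=2: →0(L), so W
n=3: →1(L), so W
n=4: →2(W) only, which is W, so L
n=5: →3(W) only, which is W, so L
n=6: →4(L), so W
n=7: →5(L), so W
n=8: →0(L), so W
n=9: →1(L), so W
n=10: →8(W), 2(W) — all W, so L
n=11: →9(W), 3(W) — all W, so L
n=12: →10(L), so W
n=13: →11(L), so W
n=14: →12(W), 6(W) — all W, so L
n=15: →13(W), 7(W) — all W, so L
n=16: →14(L), so W
n=17: →15(L), so W
n=18: →10(L), so W
n=19: →11(L), so W
n=20: →18(W), 12(W) — all W, so L
n=21: →19(W), 13(W) — all W, so L
n=22: →20(L), so W
n=23: →21(L), so W
n=24: →22(W), 16(W) — all W, so L
n=25: →23(W), 17(W) — all W, so L
n=26: →24(L), so W
n=27: →25(L), so W
n=28: →20(L), so W
n=29: →21(L), so W
n=30: →28(W), 22(W) — all W, so L
n=31: →29(W), 23(W) — all W, so L
n=32: →30(L), so W
n=33: →31(L), so W
n=34: →32(W), 26(W) — all W, so L
n=35: →33(W), 27(W) — all W, so L
n=36: →34(L), so W
n=37: →35(L), so W
n=38: →30(L), so W
n=39: →31(L), so W
n=40: →38(W), 32(W) — all W, so L
n=41: →39(W), 33(W) — all W, so L
n=42: →40(L), so W
n=43: →41(L), so W
Reading off the rows marked L gives the requested list; there are 18 such values of n.

0, 1, 4, 5, 10, 11, 14, 15, 20, 21, 24, 25, 30, 31, 34, 35, 40, 41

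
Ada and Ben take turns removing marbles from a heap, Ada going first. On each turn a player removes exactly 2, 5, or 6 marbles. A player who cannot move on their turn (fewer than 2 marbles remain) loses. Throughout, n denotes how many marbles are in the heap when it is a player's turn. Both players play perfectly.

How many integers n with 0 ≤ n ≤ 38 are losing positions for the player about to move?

15

Classify positions by backward induction: terminal positions (no move available) are L. From any other position, the mover wins iff some move reaches an L.
n=0: no move → L
n=1: no move → L
n=2: W (go to 0, an L position)
n=3: W (go to 1, an L position)
n=4: L (sole option 2(W) is W)
n=5: W (go to 0, an L position)
n=6: W (go to 4, an L position)
n=7: W (go to 1, an L position)
n=8: L (options 6(W), 3(W), 2(W) are all W)
n=9: W (go to 4, an L position)
n=10: W (go to 8, an L position)
n=11: L (options 9(W), 6(W), 5(W) are all W)
n=12: L (options 10(W), 7(W), 6(W) are all W)
n=13: W (go to 11, an L position)
n=14: W (go to 12, an L position)
n=15: L (options 13(W), 10(W), 9(W) are all W)
n=16: W (go to 11, an L position)
n=17: W (go to 15, an L position)
n=18: W (go to 12, an L position)
n=19: L (options 17(W), 14(W), 13(W) are all W)
n=20: W (go to 15, an L position)
n=21: W (go to 19, an L position)
n=22: L (options 20(W), 17(W), 16(W) are all W)
n=23: L (options 21(W), 18(W), 17(W) are all W)
n=24: W (go to 22, an L position)
n=25: W (go to 23, an L position)
n=26: L (options 24(W), 21(W), 20(W) are all W)
n=27: W (go to 22, an L position)
n=28: W (go to 26, an L position)
n=29: W (go to 23, an L position)
n=30: L (options 28(W), 25(W), 24(W) are all W)
n=31: W (go to 26, an L position)
n=32: W (go to 30, an L position)
n=33: L (options 31(W), 28(W), 27(W) are all W)
n=34: L (options 32(W), 29(W), 28(W) are all W)
n=35: W (go to 33, an L position)
n=36: W (go to 34, an L position)
n=37: L (options 35(W), 32(W), 31(W) are all W)
n=38: W (go to 33, an L position)
L entries with 0 ≤ n ≤ 38: n = 0, 1, 4, 8, 11, 12, 15, 19, 22, 23, 26, 30, 33, 34, 37; that makes 15.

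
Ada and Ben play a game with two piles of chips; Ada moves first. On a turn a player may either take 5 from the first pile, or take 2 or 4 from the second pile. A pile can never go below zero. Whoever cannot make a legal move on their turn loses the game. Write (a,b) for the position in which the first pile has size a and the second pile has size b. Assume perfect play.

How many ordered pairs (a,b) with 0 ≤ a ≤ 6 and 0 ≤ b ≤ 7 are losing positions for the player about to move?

24

Use the standard recursion: the mover loses at a terminal position; elsewhere, the mover wins exactly when some move hands the opponent an L position.
Every move lowers a or b (never raises either), so fill the grid row by row in increasing a, and left to right within a row: each cell's successors are then already labelled.
      b=0  b=1  b=2  b=3  b=4  b=5  b=6  b=7
a=0:    L    L    W    W    W    W    L    L
a=1:    L    L    W    W    W    W    L    L
a=2:    L    L    W    W    W    W    L    L
a=3:    L    L    W    W    W    W    L    L
a=4:    L    L    W    W    W    W    L    L
a=5:    W    W    L    L    W    W    W    W
a=6:    W    W    L    L    W    W    W    W
Cells with no legal move (terminal, hence L): (0,0), (0,1), (1,0), (1,1), (2,0), (2,1), (3,0), (3,1), (4,0), (4,1).
The remaining L cells, each justified by listing all of its moves:
(0,6): only reaches (0,4)(W), (0,2)(W), all W → L
(0,7): only reaches (0,5)(W), (0,3)(W), all W → L
(1,6): only reaches (1,4)(W), (1,2)(W), all W → L
(1,7): only reaches (1,5)(W), (1,3)(W), all W → L
(2,6): only reaches (2,4)(W), (2,2)(W), all W → L
(2,7): only reaches (2,5)(W), (2,3)(W), all W → L
(3,6): only reaches (3,4)(W), (3,2)(W), all W → L
(3,7): only reaches (3,5)(W), (3,3)(W), all W → L
(4,6): only reaches (4,4)(W), (4,2)(W), all W → L
(4,7): only reaches (4,5)(W), (4,3)(W), all W → L
(5,2): only reaches (0,2)(W), (5,0)(W), all W → L
(5,3): only reaches (0,3)(W), (5,1)(W), all W → L
(6,2): only reaches (1,2)(W), (6,0)(W), all W → L
(6,3): only reaches (1,3)(W), (6,1)(W), all W → L
Every other cell has at least one move into one of the L cells above, so it is W.
L cells per row: a=0: 4, a=1: 4, a=2: 4, a=3: 4, a=4: 4, a=5: 2, a=6: 2; total 24.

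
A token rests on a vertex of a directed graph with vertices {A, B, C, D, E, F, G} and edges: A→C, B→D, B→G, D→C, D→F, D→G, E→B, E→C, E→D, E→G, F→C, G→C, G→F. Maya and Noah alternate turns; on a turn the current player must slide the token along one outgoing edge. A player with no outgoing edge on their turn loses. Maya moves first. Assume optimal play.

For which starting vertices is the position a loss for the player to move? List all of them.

Work bottom-up. With no move the player to move loses. Otherwise the position is W if at least one move leads to an L position for the opponent, and L if every move leads to a W.
Every edge goes from a vertex to one that appears earlier in the order C, F, G, D, B, A, E, so processing vertices in that order labels each vertex after all of its successors.
C: no outgoing edge → L
F: →C(L), so W
G: →C(L), so W
D: →C(L), so W
B: →D(W), G(W) — all W, so L
A: →C(L), so W
E: →B(L), so W
Reading off the rows marked L gives the requested list; there are 2 such vertices.

B, C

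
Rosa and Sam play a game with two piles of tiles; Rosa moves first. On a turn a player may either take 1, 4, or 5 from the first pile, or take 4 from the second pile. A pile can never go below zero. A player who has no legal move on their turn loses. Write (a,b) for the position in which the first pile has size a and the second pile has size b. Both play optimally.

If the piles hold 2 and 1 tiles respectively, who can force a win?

Use the standard recursion: the mover loses at a terminal position; elsewhere, the mover wins exactly when some move hands the opponent an L position.
No move ever increases a pile, so every position that can arise here has a ≤ 2 and b ≤ 1; it is enough to label the cells with 0 ≤ a ≤ 2 and 0 ≤ b ≤ 1.
Every move lowers a or b (never raises either), so fill the grid row by row in increasing a, and left to right within a row: each cell's successors are then already labelled.
      b=0  b=1
a=0:    L    L
a=1:    W    W
a=2:    L    L
Cells with no legal move (terminal, hence L): (0,0), (0,1).
The remaining L cells, each justified by listing all of its moves:
(2,0): →(1,0)(W) only, which is W, so L
(2,1): →(1,1)(W) only, which is W, so L
Every other cell has at least one move into one of the L cells above, so it is W.
Every move from (2,1) reaches a W position, so the mover loses.

Sam wins.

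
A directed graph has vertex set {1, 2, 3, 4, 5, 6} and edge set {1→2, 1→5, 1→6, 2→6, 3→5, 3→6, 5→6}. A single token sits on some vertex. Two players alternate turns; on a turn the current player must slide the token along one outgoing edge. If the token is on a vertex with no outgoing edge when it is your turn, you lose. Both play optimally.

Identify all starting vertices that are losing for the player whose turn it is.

Compute win/loss labels from the base case upward. A position with no move is L. Any other position is W if it can reach an L in one move, else L.
Every edge goes from a vertex to one that appears earlier in the order 4, 6, 2, 5, 1, 3, so processing vertices in that order labels each vertex after all of its successors.
4: no outgoing edge → L
6: no outgoing edge → L
2: W (go to 6, an L position)
5: W (go to 6, an L position)
1: W (go to 6, an L position)
3: W (go to 6, an L position)
The losing starting vertices are exactly the entries labelled L in this table (2 of them).

4, 6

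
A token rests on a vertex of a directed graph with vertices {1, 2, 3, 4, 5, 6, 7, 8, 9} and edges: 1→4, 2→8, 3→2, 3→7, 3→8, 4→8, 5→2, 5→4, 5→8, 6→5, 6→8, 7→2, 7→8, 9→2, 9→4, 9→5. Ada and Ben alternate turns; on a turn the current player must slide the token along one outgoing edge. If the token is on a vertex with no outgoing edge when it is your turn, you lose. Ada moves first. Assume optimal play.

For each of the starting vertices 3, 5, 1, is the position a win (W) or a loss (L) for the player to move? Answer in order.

3: W, 5: W, 1: L

Work bottom-up. With no move the player to move loses. Otherwise the position is W if at least one move leads to an L position for the opponent, and L if every move leads to a W.
Every edge goes from a vertex to one that appears earlier in the order 8, 4, 2, 5, 6, 9, 7, 3, 1, so processing vertices in that order labels each vertex after all of its successors.
8: no outgoing edge → L
4: W (go to 8, an L position)
2: W (go to 8, an L position)
5: W (go to 8, an L position)
6: W (go to 8, an L position)
9: L (options 5(W), 2(W), 4(W) are all W)
7: W (go to 8, an L position)
3: W (go to 8, an L position)
1: L (sole option 4(W) is W)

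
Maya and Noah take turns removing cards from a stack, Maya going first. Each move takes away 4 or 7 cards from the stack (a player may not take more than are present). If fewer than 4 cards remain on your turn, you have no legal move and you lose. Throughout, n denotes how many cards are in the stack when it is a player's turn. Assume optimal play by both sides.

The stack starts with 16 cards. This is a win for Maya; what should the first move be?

Remove 4, leaving 12.

Use the standard recursion: the mover loses at a terminal position; elsewhere, the mover wins exactly when some move hands the opponent an L position.
n=0: no move → L
n=1: no move → L
n=2: no move → L
n=3: no move → L
n=4: reaches L-position 0 → W
n=5: reaches L-position 1 → W
n=6: reaches L-position 2 → W
n=7: reaches L-position 3 → W
n=8: reaches L-position 1 → W
n=9: reaches L-position 2 → W
n=10: reaches L-position 3 → W
n=11: only reaches 7(W), 4(W), all W → L
n=12: only reaches 8(W), 5(W), all W → L
n=13: only reaches 9(W), 6(W), all W → L
n=14: only reaches 10(W), 7(W), all W → L
n=15: reaches L-position 11 → W
n=16: reaches L-position 12 → W
From 16, the L positions reachable in one move are: 12.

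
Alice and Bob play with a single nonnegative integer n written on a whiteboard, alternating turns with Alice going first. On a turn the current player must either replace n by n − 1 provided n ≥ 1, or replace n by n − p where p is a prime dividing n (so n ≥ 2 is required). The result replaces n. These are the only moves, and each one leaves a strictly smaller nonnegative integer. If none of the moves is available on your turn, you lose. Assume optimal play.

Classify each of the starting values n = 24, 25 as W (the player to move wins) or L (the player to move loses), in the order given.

24: L, 25: W

Work bottom-up. With no move the player to move loses. Otherwise the position is W if at least one move leads to an L position for the opponent, and L if every move leads to a W.
n=0: no move → L
n=1: W (go to 0, an L position)
n=2: W (go to 0, an L position)
n=3: W (go to 0, an L position)
n=4: L (options 2(W), 3(W) are all W)
n=5: W (go to 0, an L position)
n=6: W (go to 4, an L position)
n=7: W (go to 0, an L position)
n=8: L (options 6(W), 7(W) are all W)
n=9: W (go to 8, an L position)
n=10: W (go to 8, an L position)
n=11: W (go to 0, an L position)
n=12: L (options 9(W), 10(W), 11(W) are all W)
n=13: W (go to 0, an L position)
n=14: W (go to 12, an L position)
n=15: W (go to 12, an L position)
n=16: L (options 14(W), 15(W) are all W)
n=17: W (go to 0, an L position)
n=18: W (go to 16, an L position)
n=19: W (go to 0, an L position)
n=20: L (options 15(W), 18(W), 19(W) are all W)
n=21: W (go to 20, an L position)
n=22: W (go to 20, an L position)
n=23: W (go to 0, an L position)
n=24: L (options 21(W), 22(W), 23(W) are all W)
n=25: W (go to 20, an L position)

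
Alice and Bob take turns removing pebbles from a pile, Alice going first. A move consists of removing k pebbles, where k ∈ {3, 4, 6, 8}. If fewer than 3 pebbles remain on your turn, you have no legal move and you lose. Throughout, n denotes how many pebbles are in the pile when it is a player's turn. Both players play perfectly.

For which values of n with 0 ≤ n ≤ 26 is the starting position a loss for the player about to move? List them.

0, 1, 2, 11, 12, 13, 22, 23, 24

Build the W/L table. Terminal = L. A non-terminal position is W if it has a move to some L; otherwise it is L.
n=0: no move → L
n=1: no move → L
n=2: no move → L
n=3: →0(L), so W
n=4: →1(L), so W
n=5: →2(L), so W
n=6: →2(L), so W
n=7: →1(L), so W
n=8: →2(L), so W
n=9: →1(L), so W
n=10: →2(L), so W
n=11: →8(W), 7(W), 5(W), 3(W) — all W, so L
n=12: →9(W), 8(W), 6(W), 4(W) — all W, so L
n=13: →10(W), 9(W), 7(W), 5(W) — all W, so L
n=14: →11(L), so W
n=15: →12(L), so W
n=16: →13(L), so W
n=17: →13(L), so W
n=18: →12(L), so W
n=19: →13(L), so W
n=20: →12(L), so W
n=21: →13(L), so W
n=22: →19(W), 18(W), 16(W), 14(W) — all W, so L
n=23: →20(W), 19(W), 17(W), 15(W) — all W, so L
n=24: →21(W), 20(W), 18(W), 16(W) — all W, so L
n=25: →22(L), so W
n=26: →23(L), so W
The losing starting values of n are exactly the entries labelled L in this table (9 of them).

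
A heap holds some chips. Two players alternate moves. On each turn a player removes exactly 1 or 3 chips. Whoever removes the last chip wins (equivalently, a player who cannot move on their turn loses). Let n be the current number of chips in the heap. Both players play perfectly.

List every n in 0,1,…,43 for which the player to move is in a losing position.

0, 2, 4, 6, 8, 10, 12, 14, 16, 18, 20, 22, 24, 26, 28, 30, 32, 34, 36, 38, 40, 42

Use the standard recursion: the mover loses at a terminal position; elsewhere, the mover wins exactly when some move hands the opponent an L position.
n=0: no move → L
n=1: →0(L), so W
n=2: →1(W) only, which is W, so L
n=3: →2(L), so W
n=4: →3(W), 1(W) — all W, so L
n=5: →4(L), so W
n=6: →5(W), 3(W) — all W, so L
n=7: →6(L), so W
n=8: →7(W), 5(W) — all W, so L
n=9: →8(L), so W
n=10: →9(W), 7(W) — all W, so L
n=11: →10(L), so W
n=12: →11(W), 9(W) — all W, so L
n=13: →12(L), so W
n=14: →13(W), 11(W) — all W, so L
n=15: →14(L), so W
n=16: →15(W), 13(W) — all W, so L
n=17: →16(L), so W
n=18: →17(W), 15(W) — all W, so L
n=19: →18(L), so W
n=20: →19(W), 17(W) — all W, so L
n=21: →20(L), so W
n=22: →21(W), 19(W) — all W, so L
n=23: →22(L), so W
n=24: →23(W), 21(W) — all W, so L
n=25: →24(L), so W
n=26: →25(W), 23(W) — all W, so L
n=27: →26(L), so W
n=28: →27(W), 25(W) — all W, so L
n=29: →28(L), so W
n=30: →29(W), 27(W) — all W, so L
n=31: →30(L), so W
n=32: →31(W), 29(W) — all W, so L
n=33: →32(L), so W
n=34: →33(W), 31(W) — all W, so L
n=35: →34(L), so W
n=36: →35(W), 33(W) — all W, so L
n=37: →36(L), so W
n=38: →37(W), 35(W) — all W, so L
n=39: →38(L), so W
n=40: →39(W), 37(W) — all W, so L
n=41: →40(L), so W
n=42: →41(W), 39(W) — all W, so L
n=43: →42(L), so W
Reading off the rows marked L gives the requested list; there are 22 such values of n.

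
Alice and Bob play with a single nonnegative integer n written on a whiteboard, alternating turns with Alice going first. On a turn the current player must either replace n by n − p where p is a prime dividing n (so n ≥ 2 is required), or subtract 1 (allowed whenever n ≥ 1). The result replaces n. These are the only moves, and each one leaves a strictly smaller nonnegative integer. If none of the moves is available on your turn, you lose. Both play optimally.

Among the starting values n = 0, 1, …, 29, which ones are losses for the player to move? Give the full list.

0, 4, 8, 12, 16, 20, 24, 28

Positions with no move are L. A position that does have a move is losing for the player to move precisely when every available move leads to a winning position for the opponent. Fill in the labels:
n=0: no move → L
n=1: can move to 0, which is L ⇒ W
n=2: can move to 0, which is L ⇒ W
n=3: can move to 0, which is L ⇒ W
n=4: moves to 2(W), 3(W); every one is W ⇒ L
n=5: can move to 0, which is L ⇒ W
n=6: can move to 4, which is L ⇒ W
n=7: can move to 0, which is L ⇒ W
n=8: moves to 6(W), 7(W); every one is W ⇒ L
n=9: can move to 8, which is L ⇒ W
n=10: can move to 8, which is L ⇒ W
n=11: can move to 0, which is L ⇒ W
n=12: moves to 9(W), 10(W), 11(W); every one is W ⇒ L
n=13: can move to 0, which is L ⇒ W
n=14: can move to 12, which is L ⇒ W
n=15: can move to 12, which is L ⇒ W
n=16: moves to 14(W), 15(W); every one is W ⇒ L
n=17: can move to 0, which is L ⇒ W
n=18: can move to 16, which is L ⇒ W
n=19: can move to 0, which is L ⇒ W
n=20: moves to 15(W), 18(W), 19(W); every one is W ⇒ L
n=21: can move to 20, which is L ⇒ W
n=22: can move to 20, which is L ⇒ W
n=23: can move to 0, which is L ⇒ W
n=24: moves to 21(W), 22(W), 23(W); every one is W ⇒ L
n=25: can move to 20, which is L ⇒ W
n=26: can move to 24, which is L ⇒ W
n=27: can move to 24, which is L ⇒ W
n=28: moves to 21(W), 26(W), 27(W); every one is W ⇒ L
n=29: can move to 0, which is L ⇒ W
Reading off the rows marked L gives the requested list; there are 8 such values of n.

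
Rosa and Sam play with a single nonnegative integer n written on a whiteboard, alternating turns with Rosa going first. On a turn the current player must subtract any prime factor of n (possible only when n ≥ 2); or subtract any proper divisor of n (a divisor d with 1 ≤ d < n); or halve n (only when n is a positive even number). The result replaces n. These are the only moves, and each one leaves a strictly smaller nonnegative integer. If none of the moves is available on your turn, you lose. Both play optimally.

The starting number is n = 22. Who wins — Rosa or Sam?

Rosa wins.

Use the standard recursion: the mover loses at a terminal position; elsewhere, the mover wins exactly when some move hands the opponent an L position.
n=0: no move → L
n=1: no move → L
n=2: reaches L-position 0 → W
n=3: reaches L-position 0 → W
n=4: only reaches 2(W), 3(W), all W → L
n=5: reaches L-position 0 → W
n=6: reaches L-position 4 → W
n=7: reaches L-position 0 → W
n=8: reaches L-position 4 → W
n=9: only reaches 6(W), 8(W), all W → L
n=10: reaches L-position 9 → W
n=11: reaches L-position 0 → W
n=12: reaches L-position 9 → W
n=13: reaches L-position 0 → W
n=14: only reaches 7(W), 12(W), 13(W), all W → L
n=15: reaches L-position 14 → W
n=16: reaches L-position 14 → W
n=17: reaches L-position 0 → W
n=18: reaches L-position 9 → W
n=19: reaches L-position 0 → W
n=20: only reaches 10(W), 15(W), 16(W), 18(W), 19(W), all W → L
n=21: reaches L-position 14 → W
n=22: reaches L-position 20 → W
The starting position 22 is W: Rosa should move to 20, handing over an L position.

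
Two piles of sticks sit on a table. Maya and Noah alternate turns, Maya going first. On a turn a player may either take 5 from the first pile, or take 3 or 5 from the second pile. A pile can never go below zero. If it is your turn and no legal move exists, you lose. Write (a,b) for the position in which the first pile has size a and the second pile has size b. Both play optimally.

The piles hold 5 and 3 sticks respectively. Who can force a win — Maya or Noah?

Classify positions by backward induction: terminal positions (no move available) are L. From any other position, the mover wins iff some move reaches an L.
No move ever increases a pile, so every position that can arise here has a ≤ 5 and b ≤ 3; it is enough to label the cells with 0 ≤ a ≤ 5 and 0 ≤ b ≤ 3.
Every move lowers a or b (never raises either), so fill the grid row by row in increasing a, and left to right within a row: each cell's successors are then already labelled.
      b=0  b=1  b=2  b=3
a=0:    L    L    L    W
a=1:    L    L    L    W
a=2:    L    L    L    W
a=3:    L    L    L    W
a=4:    L    L    L    W
a=5:    W    W    W    L
Cells with no legal move (terminal, hence L): (0,0), (0,1), (0,2), (1,0), (1,1), (1,2), (2,0), (2,1), (2,2), (3,0), (3,1), (3,2), (4,0), (4,1), (4,2).
The remaining L cells, each justified by listing all of its moves:
(5,3): L (options (0,3)(W), (5,0)(W) are all W)
Every other cell has at least one move into one of the L cells above, so it is W.
The starting position (5,3) is L: whatever Maya does, the opponent receives a W position.

Noah wins.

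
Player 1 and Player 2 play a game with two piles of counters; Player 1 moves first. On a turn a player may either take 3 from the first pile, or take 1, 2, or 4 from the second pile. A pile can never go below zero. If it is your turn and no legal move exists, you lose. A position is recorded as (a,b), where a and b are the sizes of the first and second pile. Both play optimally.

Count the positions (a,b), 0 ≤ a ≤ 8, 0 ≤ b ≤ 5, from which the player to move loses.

Work bottom-up. With no move the player to move loses. Otherwise the position is W if at least one move leads to an L position for the opponent, and L if every move leads to a W.
Every move lowers a or b (never raises either), so fill the grid row by row in increasing a, and left to right within a row: each cell's successors are then already labelled.
      b=0  b=1  b=2  b=3  b=4  b=5
a=0:    L    W    W    L    W    W
a=1:    L    W    W    L    W    W
a=2:    L    W    W    L    W    W
a=3:    W    L    W    W    L    W
a=4:    W    L    W    W    L    W
a=5:    W    L    W    W    L    W
a=6:    L    W    W    L    W    W
a=7:    L    W    W    L    W    W
a=8:    L    W    W    L    W    W
Cells with no legal move (terminal, hence L): (0,0), (1,0), (2,0).
The remaining L cells, each justified by listing all of its moves:
(0,3): →(0,2)(W), (0,1)(W) — all W, so L
(1,3): →(1,2)(W), (1,1)(W) — all W, so L
(2,3): →(2,2)(W), (2,1)(W) — all W, so L
(3,1): →(0,1)(W), (3,0)(W) — all W, so L
(3,4): →(0,4)(W), (3,3)(W), (3,2)(W), (3,0)(W) — all W, so L
(4,1): →(1,1)(W), (4,0)(W) — all W, so L
(4,4): →(1,4)(W), (4,3)(W), (4,2)(W), (4,0)(W) — all W, so L
(5,1): →(2,1)(W), (5,0)(W) — all W, so L
(5,4): →(2,4)(W), (5,3)(W), (5,2)(W), (5,0)(W) — all W, so L
(6,0): →(3,0)(W) only, which is W, so L
(6,3): →(3,3)(W), (6,2)(W), (6,1)(W) — all W, so L
(7,0): →(4,0)(W) only, which is W, so L
(7,3): →(4,3)(W), (7,2)(W), (7,1)(W) — all W, so L
(8,0): →(5,0)(W) only, which is W, so L
(8,3): →(5,3)(W), (8,2)(W), (8,1)(W) — all W, so L
Every other cell has at least one move into one of the L cells above, so it is W.
L cells per row: a=0: 2, a=1: 2, a=2: 2, a=3: 2, a=4: 2, a=5: 2, a=6: 2, a=7: 2, a=8: 2; total 18.

18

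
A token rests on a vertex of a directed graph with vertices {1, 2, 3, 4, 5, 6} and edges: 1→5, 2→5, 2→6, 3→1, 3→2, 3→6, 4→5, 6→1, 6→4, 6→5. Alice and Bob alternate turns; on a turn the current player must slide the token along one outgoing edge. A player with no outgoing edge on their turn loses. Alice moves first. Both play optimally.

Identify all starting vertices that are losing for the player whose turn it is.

3, 5

Work bottom-up. With no move the player to move loses. Otherwise the position is W if at least one move leads to an L position for the opponent, and L if every move leads to a W.
Every edge goes from a vertex to one that appears earlier in the order 5, 4, 1, 6, 2, 3, so processing vertices in that order labels each vertex after all of its successors.
5: no outgoing edge → L
4: reaches L-position 5 → W
1: reaches L-position 5 → W
6: reaches L-position 5 → W
2: reaches L-position 5 → W
3: only reaches 2(W), 6(W), 1(W), all W → L
The losing starting vertices are exactly the entries labelled L in this table (2 of them).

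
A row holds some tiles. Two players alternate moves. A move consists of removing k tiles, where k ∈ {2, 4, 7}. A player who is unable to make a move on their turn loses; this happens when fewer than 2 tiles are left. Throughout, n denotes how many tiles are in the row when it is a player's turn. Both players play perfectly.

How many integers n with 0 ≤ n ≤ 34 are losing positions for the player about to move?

12

Use the standard recursion: the mover loses at a terminal position; elsewhere, the mover wins exactly when some move hands the opponent an L position.
n=0: no move → L
n=1: no move → L
n=2: W (go to 0, an L position)
n=3: W (go to 1, an L position)
n=4: W (go to 0, an L position)
n=5: W (go to 1, an L position)
n=6: L (options 4(W), 2(W) are all W)
n=7: W (go to 0, an L position)
n=8: W (go to 6, an L position)
n=9: L (options 7(W), 5(W), 2(W) are all W)
n=10: W (go to 6, an L position)
n=11: W (go to 9, an L position)
n=12: L (options 10(W), 8(W), 5(W) are all W)
n=13: W (go to 9, an L position)
n=14: W (go to 12, an L position)
n=15: L (options 13(W), 11(W), 8(W) are all W)
n=16: W (go to 12, an L position)
n=17: W (go to 15, an L position)
n=18: L (options 16(W), 14(W), 11(W) are all W)
n=19: W (go to 15, an L position)
n=20: W (go to 18, an L position)
n=21: L (options 19(W), 17(W), 14(W) are all W)
n=22: W (go to 18, an L position)
n=23: W (go to 21, an L position)
n=24: L (options 22(W), 20(W), 17(W) are all W)
n=25: W (go to 21, an L position)
n=26: W (go to 24, an L position)
n=27: L (options 25(W), 23(W), 20(W) are all W)
n=28: W (go to 24, an L position)
n=29: W (go to 27, an L position)
n=30: L (options 28(W), 26(W), 23(W) are all W)
n=31: W (go to 27, an L position)
n=32: W (go to 30, an L position)
n=33: L (options 31(W), 29(W), 26(W) are all W)
n=34: W (go to 30, an L position)
L entries with 0 ≤ n ≤ 34: n = 0, 1, 6, 9, 12, 15, 18, 21, 24, 27, 30, 33; that makes 12.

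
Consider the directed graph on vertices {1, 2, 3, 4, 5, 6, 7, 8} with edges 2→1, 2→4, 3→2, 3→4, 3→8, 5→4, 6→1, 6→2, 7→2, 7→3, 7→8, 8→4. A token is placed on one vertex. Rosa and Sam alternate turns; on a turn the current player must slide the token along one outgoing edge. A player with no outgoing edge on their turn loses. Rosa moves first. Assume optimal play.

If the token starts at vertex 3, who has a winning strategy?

Label each position W (a win for the player to move) or L (a loss). A position with no legal move is L; any other position is W exactly when some move reaches an L, and L when every move reaches a W.
Every edge goes from a vertex to one that appears earlier in the order 4, 1, 2, 8, 3, 7, 5, 6, so processing vertices in that order labels each vertex after all of its successors.
4: no outgoing edge → L
1: no outgoing edge → L
2: can move to 1, which is L ⇒ W
8: can move to 4, which is L ⇒ W
3: can move to 4, which is L ⇒ W
7: moves to 3(W), 8(W), 2(W); every one is W ⇒ L
5: can move to 4, which is L ⇒ W
6: can move to 1, which is L ⇒ W
From 3 Rosa can move to 4, reaching an L position.

Rosa wins.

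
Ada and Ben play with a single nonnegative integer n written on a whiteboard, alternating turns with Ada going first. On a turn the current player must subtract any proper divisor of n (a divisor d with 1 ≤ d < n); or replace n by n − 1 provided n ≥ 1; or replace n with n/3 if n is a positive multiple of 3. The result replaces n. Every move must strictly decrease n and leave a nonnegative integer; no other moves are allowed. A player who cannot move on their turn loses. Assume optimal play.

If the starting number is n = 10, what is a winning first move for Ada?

Positions with no move are L. A position that does have a move is losing for the player to move precisely when every available move leads to a winning position for the opponent. Fill in the labels:
n=0: no move → L
n=1: →0(L), so W
n=2: →1(W) only, which is W, so L
n=3: →2(L), so W
n=4: →2(L), so W
n=5: →4(W) only, which is W, so L
n=6: →2(L), so W
n=7: →6(W) only, which is W, so L
n=8: →7(L), so W
n=9: →3(W), 6(W), 8(W) — all W, so L
n=10: →5(L), so W
From 10, the L positions reachable in one move are: 5, 9. Any move reaching one of these is winning.

Move to 5.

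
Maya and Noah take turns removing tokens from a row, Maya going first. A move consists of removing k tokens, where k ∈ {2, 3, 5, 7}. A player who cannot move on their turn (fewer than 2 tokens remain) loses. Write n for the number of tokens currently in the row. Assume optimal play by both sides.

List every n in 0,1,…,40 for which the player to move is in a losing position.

Use the standard recursion: the mover loses at a terminal position; elsewhere, the mover wins exactly when some move hands the opponent an L position.
n=0: no move → L
n=1: no move → L
n=2: W (go to 0, an L position)
n=3: W (go to 1, an L position)
n=4: W (go to 1, an L position)
n=5: W (go to 0, an L position)
n=6: W (go to 1, an L position)
n=7: W (go to 0, an L position)
n=8: W (go to 1, an L position)
n=9: L (options 7(W), 6(W), 4(W), 2(W) are all W)
n=10: L (options 8(W), 7(W), 5(W), 3(W) are all W)
n=11: W (go to 9, an L position)
n=12: W (go to 10, an L position)
n=13: W (go to 10, an L position)
n=14: W (go to 9, an L position)
n=15: W (go to 10, an L position)
n=16: W (go to 9, an L position)
n=17: W (go to 10, an L position)
n=18: L (options 16(W), 15(W), 13(W), 11(W) are all W)
n=19: L (options 17(W), 16(W), 14(W), 12(W) are all W)
n=20: W (go to 18, an L position)
n=21: W (go to 19, an L position)
n=22: W (go to 19, an L position)
n=23: W (go to 18, an L position)
n=24: W (go to 19, an L position)
n=25: W (go to 18, an L position)
n=26: W (go to 19, an L position)
n=27: L (options 25(W), 24(W), 22(W), 20(W) are all W)
n=28: L (options 26(W), 25(W), 23(W), 21(W) are all W)
n=29: W (go to 27, an L position)
n=30: W (go to 28, an L position)
n=31: W (go to 28, an L position)
n=32: W (go to 27, an L position)
n=33: W (go to 28, an L position)
n=34: W (go to 27, an L position)
n=35: W (go to 28, an L position)
n=36: L (options 34(W), 33(W), 31(W), 29(W) are all W)
n=37: L (options 35(W), 34(W), 32(W), 30(W) are all W)
n=38: W (go to 36, an L position)
n=39: W (go to 37, an L position)
n=40: W (go to 37, an L position)
Reading off the rows marked L gives the requested list; there are 10 such values of n.

0, 1, 9, 10, 18, 19, 27, 28, 36, 37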